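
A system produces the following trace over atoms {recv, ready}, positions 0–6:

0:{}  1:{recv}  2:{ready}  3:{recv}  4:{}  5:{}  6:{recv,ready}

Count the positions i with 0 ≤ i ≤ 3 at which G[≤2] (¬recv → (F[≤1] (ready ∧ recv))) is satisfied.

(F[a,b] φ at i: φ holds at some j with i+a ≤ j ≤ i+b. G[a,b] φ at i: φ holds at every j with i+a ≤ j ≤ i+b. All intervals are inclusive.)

Evaluate at each i in [0,3]:
  i=0: ✗ (fails at j=0)
  i=1: ✗ (fails at j=2)
  i=2: ✗ (fails at j=2)
  i=3: ✗ (fails at j=4)
Positions where it holds: {} → 0.

0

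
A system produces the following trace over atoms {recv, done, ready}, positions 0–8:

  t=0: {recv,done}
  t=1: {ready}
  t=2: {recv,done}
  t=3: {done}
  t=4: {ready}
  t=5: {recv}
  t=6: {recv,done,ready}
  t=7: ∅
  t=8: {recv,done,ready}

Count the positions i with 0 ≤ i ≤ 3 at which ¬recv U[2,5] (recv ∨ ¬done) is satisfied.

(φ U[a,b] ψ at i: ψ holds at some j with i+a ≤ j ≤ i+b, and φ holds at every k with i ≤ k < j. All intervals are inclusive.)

Evaluate at each i in [0,3]:
  i=0: ✗ (lhs fails at k=0 before rhs at j=2)
  i=1: ✗ (lhs fails at k=2 before rhs at j=4)
  i=2: ✗ (lhs fails at k=2 before rhs at j=4)
  i=3: ✓ (rhs at j=5; lhs holds on [3,4])
Positions where it holds: {3} → 1.

1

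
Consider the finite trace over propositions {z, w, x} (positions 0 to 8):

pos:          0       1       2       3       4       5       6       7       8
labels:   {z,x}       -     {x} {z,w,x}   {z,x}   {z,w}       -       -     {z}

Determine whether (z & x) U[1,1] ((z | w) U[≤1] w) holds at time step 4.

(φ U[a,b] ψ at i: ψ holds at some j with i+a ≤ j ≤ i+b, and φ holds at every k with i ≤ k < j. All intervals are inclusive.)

True

Need some j in [5,5] with ((z | w) U[≤1] w), and (z & x) at every k in [4,j-1].
  j=5: ((z | w) U[≤1] w) holds; (z & x) holds at every k in [4,4] → satisfied.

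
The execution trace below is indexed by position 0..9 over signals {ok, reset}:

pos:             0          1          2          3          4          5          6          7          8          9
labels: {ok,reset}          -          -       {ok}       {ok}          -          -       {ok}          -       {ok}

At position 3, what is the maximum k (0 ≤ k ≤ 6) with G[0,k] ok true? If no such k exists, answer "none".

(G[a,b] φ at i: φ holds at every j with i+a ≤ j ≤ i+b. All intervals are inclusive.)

1

ok must hold from j=3 onward; find where it first fails.
  j=3: holds
  j=4: holds
  j=5: fails
Holds on [3,4], so largest k = 1.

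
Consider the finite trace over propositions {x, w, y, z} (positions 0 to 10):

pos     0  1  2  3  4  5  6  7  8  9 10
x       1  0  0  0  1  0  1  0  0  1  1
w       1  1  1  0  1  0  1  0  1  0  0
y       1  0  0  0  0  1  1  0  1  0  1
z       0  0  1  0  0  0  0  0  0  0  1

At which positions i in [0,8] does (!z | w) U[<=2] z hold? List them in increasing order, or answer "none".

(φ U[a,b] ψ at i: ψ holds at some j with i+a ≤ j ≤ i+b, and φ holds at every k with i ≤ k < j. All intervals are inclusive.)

Evaluate at each i in [0,8]:
  i=0: ✓ (rhs at j=2; lhs holds on [0,1])
  i=1: ✓ (rhs at j=2; lhs holds on [1,1])
  i=2: ✓ (rhs at j=2)
  i=3: ✗ (no rhs in [3,5])
  i=4: ✗ (no rhs in [4,6])
  i=5: ✗ (no rhs in [5,7])
  i=6: ✗ (no rhs in [6,8])
  i=7: ✗ (no rhs in [7,9])
  i=8: ✓ (rhs at j=10; lhs holds on [8,9])

0, 1, 2, 8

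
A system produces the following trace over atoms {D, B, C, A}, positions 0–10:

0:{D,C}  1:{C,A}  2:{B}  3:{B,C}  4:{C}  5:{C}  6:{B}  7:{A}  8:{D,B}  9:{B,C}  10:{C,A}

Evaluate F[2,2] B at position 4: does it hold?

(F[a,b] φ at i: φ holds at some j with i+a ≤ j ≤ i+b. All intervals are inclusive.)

Yes

Check B at each j in [6,6]:
  j=6: true
Found at j=6 → formula holds.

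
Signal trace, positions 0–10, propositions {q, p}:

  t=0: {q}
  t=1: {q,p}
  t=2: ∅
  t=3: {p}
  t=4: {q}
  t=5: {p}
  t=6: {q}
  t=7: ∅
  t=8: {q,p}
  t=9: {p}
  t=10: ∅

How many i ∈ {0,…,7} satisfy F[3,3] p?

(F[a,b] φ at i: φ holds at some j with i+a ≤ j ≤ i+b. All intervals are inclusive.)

4

Evaluate at each i in [0,7]:
  i=0: ✓ (witness j=3)
  i=1: ✗ (none in [4,4])
  i=2: ✓ (witness j=5)
  i=3: ✗ (none in [6,6])
  i=4: ✗ (none in [7,7])
  i=5: ✓ (witness j=8)
  i=6: ✓ (witness j=9)
  i=7: ✗ (none in [10,10])
Positions where it holds: {0, 2, 5, 6} → 4.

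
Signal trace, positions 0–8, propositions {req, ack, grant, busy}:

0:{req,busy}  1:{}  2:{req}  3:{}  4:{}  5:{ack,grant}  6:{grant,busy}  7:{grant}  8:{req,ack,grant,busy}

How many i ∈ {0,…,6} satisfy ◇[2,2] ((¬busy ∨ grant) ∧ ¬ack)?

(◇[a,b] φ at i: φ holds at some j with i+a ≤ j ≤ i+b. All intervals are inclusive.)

5

Evaluate at each i in [0,6]:
  i=0: ✓ (witness j=2)
  i=1: ✓ (witness j=3)
  i=2: ✓ (witness j=4)
  i=3: ✗ (none in [5,5])
  i=4: ✓ (witness j=6)
  i=5: ✓ (witness j=7)
  i=6: ✗ (none in [8,8])
Positions where it holds: {0, 1, 2, 4, 5} → 5.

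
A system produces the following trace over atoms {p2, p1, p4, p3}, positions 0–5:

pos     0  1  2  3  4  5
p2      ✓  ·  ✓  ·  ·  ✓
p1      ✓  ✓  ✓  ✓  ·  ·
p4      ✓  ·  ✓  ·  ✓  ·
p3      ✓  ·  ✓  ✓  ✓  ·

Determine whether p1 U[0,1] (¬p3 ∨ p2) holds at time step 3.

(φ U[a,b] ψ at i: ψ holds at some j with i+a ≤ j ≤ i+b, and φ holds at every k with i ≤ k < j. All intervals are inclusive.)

Need some j in [3,4] with (¬p3 ∨ p2), and p1 at every k in [3,j-1].
  j=3: (¬p3 ∨ p2) false.
  j=4: (¬p3 ∨ p2) false.
No j in the window works → until fails.

False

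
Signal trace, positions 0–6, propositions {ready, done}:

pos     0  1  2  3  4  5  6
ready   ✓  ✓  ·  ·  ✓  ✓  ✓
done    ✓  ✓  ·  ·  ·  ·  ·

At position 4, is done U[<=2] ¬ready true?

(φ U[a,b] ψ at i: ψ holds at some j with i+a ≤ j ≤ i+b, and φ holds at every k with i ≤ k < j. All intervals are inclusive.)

Need some j in [4,6] with ¬ready, and done at every k in [4,j-1].
  j=4: ¬ready false.
  j=5: ¬ready false.
  j=6: ¬ready false.
No j in the window works → until fails.

No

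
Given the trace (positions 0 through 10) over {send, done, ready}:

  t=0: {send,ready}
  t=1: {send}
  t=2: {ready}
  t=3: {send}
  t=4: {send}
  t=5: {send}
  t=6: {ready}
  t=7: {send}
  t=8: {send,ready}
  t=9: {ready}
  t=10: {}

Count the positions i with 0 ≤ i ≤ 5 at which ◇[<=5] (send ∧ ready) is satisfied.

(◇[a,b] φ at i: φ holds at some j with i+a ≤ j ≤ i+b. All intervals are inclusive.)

4

Evaluate at each i in [0,5]:
  i=0: ✓ (witness j=0)
  i=1: ✗ (none in [1,6])
  i=2: ✗ (none in [2,7])
  i=3: ✓ (witness j=8)
  i=4: ✓ (witness j=8)
  i=5: ✓ (witness j=8)
Positions where it holds: {0, 3, 4, 5} → 4.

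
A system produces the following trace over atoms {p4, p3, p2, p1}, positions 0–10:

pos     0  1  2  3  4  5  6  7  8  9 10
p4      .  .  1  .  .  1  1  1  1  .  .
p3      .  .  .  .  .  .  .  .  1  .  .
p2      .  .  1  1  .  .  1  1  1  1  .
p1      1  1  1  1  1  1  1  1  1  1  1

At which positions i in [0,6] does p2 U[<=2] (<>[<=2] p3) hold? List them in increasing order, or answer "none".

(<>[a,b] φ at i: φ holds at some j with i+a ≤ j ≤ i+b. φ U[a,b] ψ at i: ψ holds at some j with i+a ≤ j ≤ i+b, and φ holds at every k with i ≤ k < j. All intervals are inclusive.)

Evaluate at each i in [0,6]:
  i=0: ✗ (no rhs in [0,2])
  i=1: ✗ (no rhs in [1,3])
  i=2: ✗ (no rhs in [2,4])
  i=3: ✗ (no rhs in [3,5])
  i=4: ✗ (lhs fails at k=4 before rhs at j=6)
  i=5: ✗ (lhs fails at k=5 before rhs at j=6)
  i=6: ✓ (rhs at j=6)

6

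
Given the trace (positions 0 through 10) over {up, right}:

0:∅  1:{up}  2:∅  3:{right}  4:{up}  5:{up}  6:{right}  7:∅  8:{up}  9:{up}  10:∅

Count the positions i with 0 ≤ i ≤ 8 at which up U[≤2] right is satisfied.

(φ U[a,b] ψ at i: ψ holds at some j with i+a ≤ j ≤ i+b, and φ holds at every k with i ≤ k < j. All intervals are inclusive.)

4

Evaluate at each i in [0,8]:
  i=0: ✗ (no rhs in [0,2])
  i=1: ✗ (lhs fails at k=2 before rhs at j=3)
  i=2: ✗ (lhs fails at k=2 before rhs at j=3)
  i=3: ✓ (rhs at j=3)
  i=4: ✓ (rhs at j=6; lhs holds on [4,5])
  i=5: ✓ (rhs at j=6; lhs holds on [5,5])
  i=6: ✓ (rhs at j=6)
  i=7: ✗ (no rhs in [7,9])
  i=8: ✗ (no rhs in [8,10])
Positions where it holds: {3, 4, 5, 6} → 4.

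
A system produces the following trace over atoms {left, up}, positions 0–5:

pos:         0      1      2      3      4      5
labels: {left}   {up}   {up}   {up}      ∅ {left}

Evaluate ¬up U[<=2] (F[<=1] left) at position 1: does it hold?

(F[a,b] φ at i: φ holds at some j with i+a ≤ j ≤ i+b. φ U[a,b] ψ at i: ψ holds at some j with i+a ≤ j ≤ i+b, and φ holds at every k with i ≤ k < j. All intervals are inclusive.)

Need some j in [1,3] with F[<=1] left, and ¬up at every k in [1,j-1].
  j=1: F[<=1] left — fails (none in [1,2]).
  j=2: F[<=1] left — fails (none in [2,3]).
  j=3: F[<=1] left — fails (none in [3,4]).
No j in the window works → until fails.

Does not hold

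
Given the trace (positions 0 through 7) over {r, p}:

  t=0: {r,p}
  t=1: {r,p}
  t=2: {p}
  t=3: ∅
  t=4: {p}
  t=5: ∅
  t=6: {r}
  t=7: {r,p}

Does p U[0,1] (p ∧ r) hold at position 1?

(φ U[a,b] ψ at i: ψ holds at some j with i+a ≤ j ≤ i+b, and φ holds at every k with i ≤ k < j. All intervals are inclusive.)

True

Need some j in [1,2] with (p ∧ r), and p at every k in [1,j-1].
  j=1: (p ∧ r) holds; no prefix to check → satisfied.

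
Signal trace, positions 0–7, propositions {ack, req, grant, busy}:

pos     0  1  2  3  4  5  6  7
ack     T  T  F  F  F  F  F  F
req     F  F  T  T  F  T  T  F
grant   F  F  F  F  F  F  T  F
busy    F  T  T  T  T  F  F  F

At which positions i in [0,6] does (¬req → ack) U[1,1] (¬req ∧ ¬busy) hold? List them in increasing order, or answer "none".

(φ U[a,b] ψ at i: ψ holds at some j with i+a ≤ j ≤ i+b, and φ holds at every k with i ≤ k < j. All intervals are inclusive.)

Evaluate at each i in [0,6]:
  i=0: ✗ (no rhs in [1,1])
  i=1: ✗ (no rhs in [2,2])
  i=2: ✗ (no rhs in [3,3])
  i=3: ✗ (no rhs in [4,4])
  i=4: ✗ (no rhs in [5,5])
  i=5: ✗ (no rhs in [6,6])
  i=6: ✓ (rhs at j=7; lhs holds on [6,6])

6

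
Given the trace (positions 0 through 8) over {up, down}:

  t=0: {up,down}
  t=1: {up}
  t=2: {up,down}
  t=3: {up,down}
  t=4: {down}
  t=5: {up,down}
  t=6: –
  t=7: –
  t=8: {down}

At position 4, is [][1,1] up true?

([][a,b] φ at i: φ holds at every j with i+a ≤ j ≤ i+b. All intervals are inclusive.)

True

Check up at every j in [5,5]:
  j=5: true
All positions satisfy it → formula holds.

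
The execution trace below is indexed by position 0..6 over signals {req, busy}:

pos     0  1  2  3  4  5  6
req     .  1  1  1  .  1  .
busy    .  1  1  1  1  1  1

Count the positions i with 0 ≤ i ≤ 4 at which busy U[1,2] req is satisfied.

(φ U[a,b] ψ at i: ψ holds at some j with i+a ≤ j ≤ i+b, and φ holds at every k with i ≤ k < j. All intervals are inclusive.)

4

Evaluate at each i in [0,4]:
  i=0: ✗ (lhs fails at k=0 before rhs at j=1)
  i=1: ✓ (rhs at j=2; lhs holds on [1,1])
  i=2: ✓ (rhs at j=3; lhs holds on [2,2])
  i=3: ✓ (rhs at j=5; lhs holds on [3,4])
  i=4: ✓ (rhs at j=5; lhs holds on [4,4])
Positions where it holds: {1, 2, 3, 4} → 4.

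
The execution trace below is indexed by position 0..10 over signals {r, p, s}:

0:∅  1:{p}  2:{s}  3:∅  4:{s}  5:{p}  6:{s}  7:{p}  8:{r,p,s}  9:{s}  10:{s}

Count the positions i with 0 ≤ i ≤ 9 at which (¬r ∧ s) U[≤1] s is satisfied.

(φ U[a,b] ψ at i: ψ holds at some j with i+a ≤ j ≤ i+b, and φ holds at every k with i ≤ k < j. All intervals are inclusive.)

Evaluate at each i in [0,9]:
  i=0: ✗ (no rhs in [0,1])
  i=1: ✗ (lhs fails at k=1 before rhs at j=2)
  i=2: ✓ (rhs at j=2)
  i=3: ✗ (lhs fails at k=3 before rhs at j=4)
  i=4: ✓ (rhs at j=4)
  i=5: ✗ (lhs fails at k=5 before rhs at j=6)
  i=6: ✓ (rhs at j=6)
  i=7: ✗ (lhs fails at k=7 before rhs at j=8)
  i=8: ✓ (rhs at j=8)
  i=9: ✓ (rhs at j=9)
Positions where it holds: {2, 4, 6, 8, 9} → 5.

5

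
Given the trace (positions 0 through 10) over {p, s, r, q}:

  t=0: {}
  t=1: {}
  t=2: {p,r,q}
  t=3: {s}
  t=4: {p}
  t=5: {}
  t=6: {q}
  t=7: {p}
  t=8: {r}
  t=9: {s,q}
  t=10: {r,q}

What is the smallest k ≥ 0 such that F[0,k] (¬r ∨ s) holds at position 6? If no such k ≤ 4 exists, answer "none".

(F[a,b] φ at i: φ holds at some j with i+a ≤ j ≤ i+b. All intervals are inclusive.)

0

Scan j = 6,7,… for (¬r ∨ s):
  j=6: holds
First hit at j=6, so smallest k = 6-6 = 0.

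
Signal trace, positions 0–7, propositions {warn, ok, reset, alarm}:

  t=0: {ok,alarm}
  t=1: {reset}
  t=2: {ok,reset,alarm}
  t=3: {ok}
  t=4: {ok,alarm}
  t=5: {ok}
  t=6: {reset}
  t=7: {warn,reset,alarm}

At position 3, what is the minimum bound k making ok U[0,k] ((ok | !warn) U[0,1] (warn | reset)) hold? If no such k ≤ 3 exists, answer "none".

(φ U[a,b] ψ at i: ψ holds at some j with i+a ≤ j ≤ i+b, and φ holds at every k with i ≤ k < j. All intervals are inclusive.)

Need earliest j ≥ 3 with ((ok | !warn) U[0,1] (warn | reset)), and ok at every k in [3,j-1].
  j=3: rhs fails.
  j=4: rhs fails.
  j=5: rhs holds; lhs holds on [3,4]. k = 2.

2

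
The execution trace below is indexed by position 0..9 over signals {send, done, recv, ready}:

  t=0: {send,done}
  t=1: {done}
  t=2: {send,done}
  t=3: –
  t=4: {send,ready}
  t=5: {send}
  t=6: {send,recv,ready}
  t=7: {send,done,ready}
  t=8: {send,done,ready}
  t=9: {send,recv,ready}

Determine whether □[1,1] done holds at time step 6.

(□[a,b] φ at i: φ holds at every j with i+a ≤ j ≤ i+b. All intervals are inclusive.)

Yes

Check done at every j in [7,7]:
  j=7: true
All positions satisfy it → formula holds.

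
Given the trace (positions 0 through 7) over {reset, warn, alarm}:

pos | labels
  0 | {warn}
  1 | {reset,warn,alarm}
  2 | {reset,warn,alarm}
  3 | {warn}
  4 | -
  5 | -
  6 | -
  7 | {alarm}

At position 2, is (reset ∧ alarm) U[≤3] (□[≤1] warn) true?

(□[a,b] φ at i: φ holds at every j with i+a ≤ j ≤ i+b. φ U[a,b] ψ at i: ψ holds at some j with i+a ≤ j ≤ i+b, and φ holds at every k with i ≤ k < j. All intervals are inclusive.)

Need some j in [2,5] with □[≤1] warn, and (reset ∧ alarm) at every k in [2,j-1].
  j=2: □[≤1] warn holds; no prefix to check → satisfied.

Holds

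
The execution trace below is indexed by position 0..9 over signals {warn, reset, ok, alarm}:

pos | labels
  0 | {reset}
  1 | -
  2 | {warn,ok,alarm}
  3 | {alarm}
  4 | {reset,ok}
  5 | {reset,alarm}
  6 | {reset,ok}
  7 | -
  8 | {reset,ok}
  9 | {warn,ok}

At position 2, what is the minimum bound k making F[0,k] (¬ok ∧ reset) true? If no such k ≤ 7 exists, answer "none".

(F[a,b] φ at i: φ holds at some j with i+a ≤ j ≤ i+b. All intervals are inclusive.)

Scan j = 2,3,… for (¬ok ∧ reset):
  j=2: fails
  j=3: fails
  j=4: fails
  j=5: holds
First hit at j=5, so smallest k = 5-2 = 3.

3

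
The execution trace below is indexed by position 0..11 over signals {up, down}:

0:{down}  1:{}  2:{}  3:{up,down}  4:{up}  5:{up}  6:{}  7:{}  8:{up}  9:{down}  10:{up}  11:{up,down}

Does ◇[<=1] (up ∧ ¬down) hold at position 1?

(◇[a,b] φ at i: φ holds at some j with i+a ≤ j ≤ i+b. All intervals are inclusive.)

No

Check (up ∧ ¬down) at each j in [1,2]:
  j=1: false
  j=2: false
No position in the window satisfies it → formula fails.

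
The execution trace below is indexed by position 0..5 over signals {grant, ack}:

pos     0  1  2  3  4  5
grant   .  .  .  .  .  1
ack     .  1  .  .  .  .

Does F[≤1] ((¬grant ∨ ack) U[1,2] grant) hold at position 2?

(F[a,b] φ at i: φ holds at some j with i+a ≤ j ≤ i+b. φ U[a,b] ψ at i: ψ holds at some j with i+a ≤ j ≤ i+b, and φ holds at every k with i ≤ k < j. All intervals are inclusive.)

Holds

Check ((¬grant ∨ ack) U[1,2] grant) at each j in [2,3]:
  j=2: fails
  j=3: holds
Found at j=3 → formula holds.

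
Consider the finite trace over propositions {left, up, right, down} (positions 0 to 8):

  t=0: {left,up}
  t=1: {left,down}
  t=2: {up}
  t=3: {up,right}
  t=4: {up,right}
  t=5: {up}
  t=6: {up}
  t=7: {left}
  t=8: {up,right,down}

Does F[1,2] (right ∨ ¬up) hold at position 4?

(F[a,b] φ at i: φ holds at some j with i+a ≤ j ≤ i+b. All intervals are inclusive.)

Check (right ∨ ¬up) at each j in [5,6]:
  j=5: false
  j=6: false
No position in the window satisfies it → formula fails.

Does not hold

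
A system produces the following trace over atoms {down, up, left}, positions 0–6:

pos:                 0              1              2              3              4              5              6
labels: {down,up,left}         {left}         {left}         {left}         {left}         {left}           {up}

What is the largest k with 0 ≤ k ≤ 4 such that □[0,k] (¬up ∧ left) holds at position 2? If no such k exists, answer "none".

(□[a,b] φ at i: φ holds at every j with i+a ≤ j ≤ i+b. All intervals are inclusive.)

3

(¬up ∧ left) must hold from j=2 onward; find where it first fails.
  j=2: holds
  j=3: holds
  j=4: holds
  j=5: holds
  j=6: fails
Holds on [2,5], so largest k = 3.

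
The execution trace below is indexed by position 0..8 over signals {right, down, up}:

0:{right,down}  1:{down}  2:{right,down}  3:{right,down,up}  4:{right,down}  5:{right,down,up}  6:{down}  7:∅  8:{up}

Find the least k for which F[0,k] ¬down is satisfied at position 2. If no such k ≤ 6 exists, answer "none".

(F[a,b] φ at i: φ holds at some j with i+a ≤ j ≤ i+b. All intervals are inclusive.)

Scan j = 2,3,… for ¬down:
  j=2: fails
  j=3: fails
  j=4: fails
  j=5: fails
  j=6: fails
  j=7: holds
First hit at j=7, so smallest k = 7-2 = 5.

5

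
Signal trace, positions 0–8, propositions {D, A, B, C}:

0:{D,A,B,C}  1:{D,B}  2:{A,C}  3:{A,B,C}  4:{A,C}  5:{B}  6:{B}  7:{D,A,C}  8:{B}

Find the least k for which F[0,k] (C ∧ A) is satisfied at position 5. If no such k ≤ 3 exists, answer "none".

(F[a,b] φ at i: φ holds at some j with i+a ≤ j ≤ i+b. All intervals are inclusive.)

Scan j = 5,6,… for (C ∧ A):
  j=5: fails
  j=6: fails
  j=7: holds
First hit at j=7, so smallest k = 7-5 = 2.

2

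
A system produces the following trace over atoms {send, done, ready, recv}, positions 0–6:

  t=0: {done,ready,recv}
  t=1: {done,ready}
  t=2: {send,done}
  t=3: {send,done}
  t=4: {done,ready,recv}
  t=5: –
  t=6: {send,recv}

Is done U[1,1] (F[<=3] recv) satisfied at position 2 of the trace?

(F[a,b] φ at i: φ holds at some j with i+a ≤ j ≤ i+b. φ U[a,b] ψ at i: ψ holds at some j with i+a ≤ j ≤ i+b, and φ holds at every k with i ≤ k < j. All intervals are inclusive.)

Holds

Need some j in [3,3] with F[<=3] recv, and done at every k in [2,j-1].
  j=3: F[<=3] recv holds; done holds at every k in [2,2] → satisfied.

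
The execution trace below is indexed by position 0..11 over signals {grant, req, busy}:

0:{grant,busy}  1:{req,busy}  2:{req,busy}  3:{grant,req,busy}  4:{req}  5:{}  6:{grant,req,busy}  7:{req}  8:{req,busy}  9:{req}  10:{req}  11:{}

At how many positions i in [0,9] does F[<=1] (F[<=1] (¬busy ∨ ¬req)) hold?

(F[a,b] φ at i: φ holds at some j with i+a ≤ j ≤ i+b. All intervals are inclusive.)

9

Evaluate at each i in [0,9]:
  i=0: ✓ (witness j=0)
  i=1: ✗ (none in [1,2])
  i=2: ✓ (witness j=3)
  i=3: ✓ (witness j=3)
  i=4: ✓ (witness j=4)
  i=5: ✓ (witness j=5)
  i=6: ✓ (witness j=6)
  i=7: ✓ (witness j=7)
  i=8: ✓ (witness j=8)
  i=9: ✓ (witness j=9)
Positions where it holds: {0, 2, 3, 4, 5, 6, 7, 8, 9} → 9.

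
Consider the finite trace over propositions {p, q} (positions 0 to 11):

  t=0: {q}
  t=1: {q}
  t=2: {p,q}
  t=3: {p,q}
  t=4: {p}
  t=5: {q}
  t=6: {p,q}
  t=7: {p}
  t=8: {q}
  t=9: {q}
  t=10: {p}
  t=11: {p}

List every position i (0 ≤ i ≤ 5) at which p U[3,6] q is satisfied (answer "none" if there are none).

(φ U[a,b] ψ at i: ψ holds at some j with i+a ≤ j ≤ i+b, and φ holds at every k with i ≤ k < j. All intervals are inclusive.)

Evaluate at each i in [0,5]:
  i=0: ✗ (lhs fails at k=0 before rhs at j=3)
  i=1: ✗ (lhs fails at k=1 before rhs at j=5)
  i=2: ✓ (rhs at j=5; lhs holds on [2,4])
  i=3: ✗ (lhs fails at k=5 before rhs at j=6)
  i=4: ✗ (lhs fails at k=5 before rhs at j=8)
  i=5: ✗ (lhs fails at k=5 before rhs at j=8)

2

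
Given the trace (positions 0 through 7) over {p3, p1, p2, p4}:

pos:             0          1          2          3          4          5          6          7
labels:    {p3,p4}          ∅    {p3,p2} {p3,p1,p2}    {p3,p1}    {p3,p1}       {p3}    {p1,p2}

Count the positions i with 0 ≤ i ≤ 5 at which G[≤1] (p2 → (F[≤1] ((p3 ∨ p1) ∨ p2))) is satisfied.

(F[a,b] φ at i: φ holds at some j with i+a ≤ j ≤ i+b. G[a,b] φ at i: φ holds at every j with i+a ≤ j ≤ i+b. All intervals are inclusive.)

Evaluate at each i in [0,5]:
  i=0: ✓ (all of [0,1])
  i=1: ✓ (all of [1,2])
  i=2: ✓ (all of [2,3])
  i=3: ✓ (all of [3,4])
  i=4: ✓ (all of [4,5])
  i=5: ✓ (all of [5,6])
Positions where it holds: {0, 1, 2, 3, 4, 5} → 6.

6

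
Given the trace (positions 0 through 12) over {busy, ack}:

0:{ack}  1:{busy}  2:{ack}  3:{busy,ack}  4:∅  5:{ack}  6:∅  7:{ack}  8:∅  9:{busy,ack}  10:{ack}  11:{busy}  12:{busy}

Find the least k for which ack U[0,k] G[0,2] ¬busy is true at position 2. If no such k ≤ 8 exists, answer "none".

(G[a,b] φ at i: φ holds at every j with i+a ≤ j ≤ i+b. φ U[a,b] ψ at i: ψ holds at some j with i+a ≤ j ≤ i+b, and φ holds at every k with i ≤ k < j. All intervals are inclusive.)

2

Need earliest j ≥ 2 with G[0,2] ¬busy, and ack at every k in [2,j-1].
  j=2: rhs fails.
  j=3: rhs fails.
  j=4: rhs holds; lhs holds on [2,3]. k = 2.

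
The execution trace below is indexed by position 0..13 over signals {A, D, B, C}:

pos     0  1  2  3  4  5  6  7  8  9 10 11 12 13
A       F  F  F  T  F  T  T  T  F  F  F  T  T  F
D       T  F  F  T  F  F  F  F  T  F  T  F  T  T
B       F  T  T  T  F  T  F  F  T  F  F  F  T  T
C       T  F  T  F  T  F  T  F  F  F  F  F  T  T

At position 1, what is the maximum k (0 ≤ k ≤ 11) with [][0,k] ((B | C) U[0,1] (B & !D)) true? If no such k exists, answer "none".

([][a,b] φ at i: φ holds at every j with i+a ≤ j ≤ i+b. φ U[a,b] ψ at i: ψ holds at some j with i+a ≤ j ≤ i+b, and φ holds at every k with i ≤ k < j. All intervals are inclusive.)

1

((B | C) U[0,1] (B & !D)) must hold from j=1 onward; find where it first fails.
  j=1: holds
  j=2: holds
  j=3: fails
Holds on [1,2], so largest k = 1.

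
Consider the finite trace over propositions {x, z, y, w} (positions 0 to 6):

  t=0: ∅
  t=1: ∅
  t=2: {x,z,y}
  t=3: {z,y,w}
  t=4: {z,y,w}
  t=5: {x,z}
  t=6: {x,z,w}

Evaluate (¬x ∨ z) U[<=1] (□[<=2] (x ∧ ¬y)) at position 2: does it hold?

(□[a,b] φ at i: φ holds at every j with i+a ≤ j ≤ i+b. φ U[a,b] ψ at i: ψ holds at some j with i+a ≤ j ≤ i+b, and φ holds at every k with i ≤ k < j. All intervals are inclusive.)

Need some j in [2,3] with □[<=2] (x ∧ ¬y), and (¬x ∨ z) at every k in [2,j-1].
  j=2: □[<=2] (x ∧ ¬y) — fails at 2.
  j=3: □[<=2] (x ∧ ¬y) — fails at 3.
No j in the window works → until fails.

Does not hold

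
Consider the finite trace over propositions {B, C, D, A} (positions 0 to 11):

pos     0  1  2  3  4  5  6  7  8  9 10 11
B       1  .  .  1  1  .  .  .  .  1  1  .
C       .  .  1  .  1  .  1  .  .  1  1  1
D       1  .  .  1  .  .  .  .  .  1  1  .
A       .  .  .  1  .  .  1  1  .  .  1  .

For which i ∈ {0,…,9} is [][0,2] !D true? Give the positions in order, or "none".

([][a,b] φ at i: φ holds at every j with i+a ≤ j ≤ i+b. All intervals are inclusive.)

4, 5, 6

Evaluate at each i in [0,9]:
  i=0: ✗ (fails at j=0)
  i=1: ✗ (fails at j=3)
  i=2: ✗ (fails at j=3)
  i=3: ✗ (fails at j=3)
  i=4: ✓ (all of [4,6])
  i=5: ✓ (all of [5,7])
  i=6: ✓ (all of [6,8])
  i=7: ✗ (fails at j=9)
  i=8: ✗ (fails at j=9)
  i=9: ✗ (fails at j=9)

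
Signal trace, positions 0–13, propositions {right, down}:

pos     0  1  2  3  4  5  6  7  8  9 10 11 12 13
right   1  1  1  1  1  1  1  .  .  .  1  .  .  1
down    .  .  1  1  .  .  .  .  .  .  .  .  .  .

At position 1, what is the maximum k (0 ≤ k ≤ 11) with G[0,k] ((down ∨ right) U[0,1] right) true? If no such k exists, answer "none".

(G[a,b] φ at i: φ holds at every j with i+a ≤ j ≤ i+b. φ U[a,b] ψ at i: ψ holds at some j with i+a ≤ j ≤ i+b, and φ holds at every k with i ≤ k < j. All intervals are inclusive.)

((down ∨ right) U[0,1] right) must hold from j=1 onward; find where it first fails.
  j=1: holds
  j=2: holds
  j=3: holds
  j=4: holds
  j=5: holds
  j=6: holds
  j=7: fails
Holds on [1,6], so largest k = 5.

5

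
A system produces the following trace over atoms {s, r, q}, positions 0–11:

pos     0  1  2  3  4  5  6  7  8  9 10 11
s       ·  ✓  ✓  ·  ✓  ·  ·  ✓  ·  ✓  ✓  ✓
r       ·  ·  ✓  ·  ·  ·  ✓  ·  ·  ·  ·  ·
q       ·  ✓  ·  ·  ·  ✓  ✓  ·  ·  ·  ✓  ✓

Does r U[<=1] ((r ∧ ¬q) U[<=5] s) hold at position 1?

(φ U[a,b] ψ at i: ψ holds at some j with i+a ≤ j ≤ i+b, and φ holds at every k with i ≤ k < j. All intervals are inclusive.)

True

Need some j in [1,2] with ((r ∧ ¬q) U[<=5] s), and r at every k in [1,j-1].
  j=1: ((r ∧ ¬q) U[<=5] s) holds; no prefix to check → satisfied.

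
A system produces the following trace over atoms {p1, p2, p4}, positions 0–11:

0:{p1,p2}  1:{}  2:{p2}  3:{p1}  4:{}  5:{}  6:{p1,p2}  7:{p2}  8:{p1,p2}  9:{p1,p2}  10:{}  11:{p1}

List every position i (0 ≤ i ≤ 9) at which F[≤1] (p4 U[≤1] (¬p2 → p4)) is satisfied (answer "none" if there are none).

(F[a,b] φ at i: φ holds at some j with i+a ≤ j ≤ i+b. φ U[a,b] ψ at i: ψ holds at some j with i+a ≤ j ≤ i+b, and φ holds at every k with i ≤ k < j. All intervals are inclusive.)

Evaluate at each i in [0,9]:
  i=0: ✓ (witness j=0)
  i=1: ✓ (witness j=2)
  i=2: ✓ (witness j=2)
  i=3: ✗ (none in [3,4])
  i=4: ✗ (none in [4,5])
  i=5: ✓ (witness j=6)
  i=6: ✓ (witness j=6)
  i=7: ✓ (witness j=7)
  i=8: ✓ (witness j=8)
  i=9: ✓ (witness j=9)

0, 1, 2, 5, 6, 7, 8, 9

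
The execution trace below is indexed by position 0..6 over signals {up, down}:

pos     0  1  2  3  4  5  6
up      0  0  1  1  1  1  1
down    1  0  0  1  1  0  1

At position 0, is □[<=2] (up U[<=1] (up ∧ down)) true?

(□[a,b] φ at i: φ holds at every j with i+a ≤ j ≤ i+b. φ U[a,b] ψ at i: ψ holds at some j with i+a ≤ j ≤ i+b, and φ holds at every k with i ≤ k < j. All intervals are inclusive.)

No

Check (up U[<=1] (up ∧ down)) at every j in [0,2]:
  j=0: fails
  j=1: fails
  j=2: holds
Fails at j=0 → formula fails.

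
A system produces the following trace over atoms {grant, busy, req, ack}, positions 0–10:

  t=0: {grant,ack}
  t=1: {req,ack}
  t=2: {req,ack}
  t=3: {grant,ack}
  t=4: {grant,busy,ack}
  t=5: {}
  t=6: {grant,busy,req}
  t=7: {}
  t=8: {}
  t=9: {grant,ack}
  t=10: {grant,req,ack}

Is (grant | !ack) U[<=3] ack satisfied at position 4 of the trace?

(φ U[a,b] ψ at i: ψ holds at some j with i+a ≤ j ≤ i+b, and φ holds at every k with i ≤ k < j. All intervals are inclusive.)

Need some j in [4,7] with ack, and (grant | !ack) at every k in [4,j-1].
  j=4: ack holds; no prefix to check → satisfied.

Holds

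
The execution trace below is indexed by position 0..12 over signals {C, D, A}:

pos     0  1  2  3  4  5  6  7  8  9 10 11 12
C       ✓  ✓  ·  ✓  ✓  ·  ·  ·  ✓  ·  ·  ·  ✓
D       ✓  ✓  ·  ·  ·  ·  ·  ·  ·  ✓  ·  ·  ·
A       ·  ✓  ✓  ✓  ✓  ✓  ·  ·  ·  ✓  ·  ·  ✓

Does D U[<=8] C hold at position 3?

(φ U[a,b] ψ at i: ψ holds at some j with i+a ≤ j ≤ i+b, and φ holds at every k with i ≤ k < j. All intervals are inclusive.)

Need some j in [3,11] with C, and D at every k in [3,j-1].
  j=3: C holds; no prefix to check → satisfied.

Yes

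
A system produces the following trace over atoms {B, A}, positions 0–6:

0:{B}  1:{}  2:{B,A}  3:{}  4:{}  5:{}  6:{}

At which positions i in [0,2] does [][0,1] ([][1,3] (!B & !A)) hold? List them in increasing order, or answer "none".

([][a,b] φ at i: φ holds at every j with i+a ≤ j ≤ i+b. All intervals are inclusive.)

Evaluate at each i in [0,2]:
  i=0: ✗ (fails at j=0)
  i=1: ✗ (fails at j=1)
  i=2: ✓ (all of [2,3])

2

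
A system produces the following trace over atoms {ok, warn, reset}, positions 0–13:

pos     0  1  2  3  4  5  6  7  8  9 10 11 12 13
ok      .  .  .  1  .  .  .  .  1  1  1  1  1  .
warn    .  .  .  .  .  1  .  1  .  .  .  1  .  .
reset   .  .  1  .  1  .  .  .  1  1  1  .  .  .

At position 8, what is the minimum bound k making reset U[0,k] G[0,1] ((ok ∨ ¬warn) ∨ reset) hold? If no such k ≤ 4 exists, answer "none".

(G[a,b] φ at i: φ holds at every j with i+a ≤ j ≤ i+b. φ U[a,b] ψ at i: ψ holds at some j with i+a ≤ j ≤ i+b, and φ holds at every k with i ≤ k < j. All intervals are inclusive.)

0

Need earliest j ≥ 8 with G[0,1] ((ok ∨ ¬warn) ∨ reset), and reset at every k in [8,j-1].
  j=8: rhs holds (empty prefix). k = 0.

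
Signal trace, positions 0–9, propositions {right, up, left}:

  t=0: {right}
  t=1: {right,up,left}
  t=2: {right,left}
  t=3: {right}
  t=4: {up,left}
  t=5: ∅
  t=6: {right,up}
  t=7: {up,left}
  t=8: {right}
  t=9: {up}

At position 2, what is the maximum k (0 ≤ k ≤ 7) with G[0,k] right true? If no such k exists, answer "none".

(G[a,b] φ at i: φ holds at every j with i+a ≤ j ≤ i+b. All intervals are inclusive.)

1

right must hold from j=2 onward; find where it first fails.
  j=2: holds
  j=3: holds
  j=4: fails
Holds on [2,3], so largest k = 1.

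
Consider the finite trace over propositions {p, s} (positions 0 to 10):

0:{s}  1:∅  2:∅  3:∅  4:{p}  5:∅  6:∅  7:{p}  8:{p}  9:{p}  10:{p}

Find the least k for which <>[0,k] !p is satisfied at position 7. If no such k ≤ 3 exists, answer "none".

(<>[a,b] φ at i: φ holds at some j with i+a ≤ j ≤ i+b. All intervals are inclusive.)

Scan j = 7,8,… for !p:
  j=7: fails
  j=8: fails
  j=9: fails
  j=10: fails
No j in [7,10] satisfies it → none.

none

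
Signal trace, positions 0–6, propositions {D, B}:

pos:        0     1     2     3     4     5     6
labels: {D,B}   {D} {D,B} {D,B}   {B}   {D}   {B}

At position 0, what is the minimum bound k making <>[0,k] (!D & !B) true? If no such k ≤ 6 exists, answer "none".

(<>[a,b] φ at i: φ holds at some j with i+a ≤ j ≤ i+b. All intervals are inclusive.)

none

Scan j = 0,1,… for (!D & !B):
  j=0: fails
  j=1: fails
  j=2: fails
  j=3: fails
  j=4: fails
  j=5: fails
  j=6: fails
No j in [0,6] satisfies it → none.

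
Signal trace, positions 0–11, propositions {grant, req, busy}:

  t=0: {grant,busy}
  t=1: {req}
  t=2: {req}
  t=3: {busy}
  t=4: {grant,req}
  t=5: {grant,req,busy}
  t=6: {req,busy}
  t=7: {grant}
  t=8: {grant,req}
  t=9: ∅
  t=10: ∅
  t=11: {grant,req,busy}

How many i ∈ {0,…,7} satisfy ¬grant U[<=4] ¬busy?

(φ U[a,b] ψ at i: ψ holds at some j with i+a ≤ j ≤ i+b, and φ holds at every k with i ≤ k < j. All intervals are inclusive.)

6

Evaluate at each i in [0,7]:
  i=0: ✗ (lhs fails at k=0 before rhs at j=1)
  i=1: ✓ (rhs at j=1)
  i=2: ✓ (rhs at j=2)
  i=3: ✓ (rhs at j=4; lhs holds on [3,3])
  i=4: ✓ (rhs at j=4)
  i=5: ✗ (lhs fails at k=5 before rhs at j=7)
  i=6: ✓ (rhs at j=7; lhs holds on [6,6])
  i=7: ✓ (rhs at j=7)
Positions where it holds: {1, 2, 3, 4, 6, 7} → 6.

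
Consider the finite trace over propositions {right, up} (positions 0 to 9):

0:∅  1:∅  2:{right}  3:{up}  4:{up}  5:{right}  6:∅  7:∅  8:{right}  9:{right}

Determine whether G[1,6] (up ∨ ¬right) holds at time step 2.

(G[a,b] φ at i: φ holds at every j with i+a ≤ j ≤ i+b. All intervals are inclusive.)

Check (up ∨ ¬right) at every j in [3,8]:
  j=3: true
  j=4: true
  j=5: false
  j=6: true
  j=7: true
  j=8: false
Fails at j=5 → formula fails.

Does not hold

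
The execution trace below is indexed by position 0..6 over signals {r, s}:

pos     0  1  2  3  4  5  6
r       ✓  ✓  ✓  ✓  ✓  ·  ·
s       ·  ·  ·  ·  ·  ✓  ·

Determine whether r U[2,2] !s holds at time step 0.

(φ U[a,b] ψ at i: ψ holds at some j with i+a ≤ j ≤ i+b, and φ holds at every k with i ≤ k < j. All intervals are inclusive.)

Yes

Need some j in [2,2] with !s, and r at every k in [0,j-1].
  j=2: !s holds; r holds at every k in [0,1] → satisfied.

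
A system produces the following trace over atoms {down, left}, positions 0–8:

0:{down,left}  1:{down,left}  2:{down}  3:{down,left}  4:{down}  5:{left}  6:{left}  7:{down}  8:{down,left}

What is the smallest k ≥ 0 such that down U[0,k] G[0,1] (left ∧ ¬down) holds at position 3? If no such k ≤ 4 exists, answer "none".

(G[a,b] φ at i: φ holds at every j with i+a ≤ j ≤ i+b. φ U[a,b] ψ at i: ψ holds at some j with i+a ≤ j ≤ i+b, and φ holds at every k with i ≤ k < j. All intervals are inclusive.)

2

Need earliest j ≥ 3 with G[0,1] (left ∧ ¬down), and down at every k in [3,j-1].
  j=3: rhs fails.
  j=4: rhs fails.
  j=5: rhs holds; lhs holds on [3,4]. k = 2.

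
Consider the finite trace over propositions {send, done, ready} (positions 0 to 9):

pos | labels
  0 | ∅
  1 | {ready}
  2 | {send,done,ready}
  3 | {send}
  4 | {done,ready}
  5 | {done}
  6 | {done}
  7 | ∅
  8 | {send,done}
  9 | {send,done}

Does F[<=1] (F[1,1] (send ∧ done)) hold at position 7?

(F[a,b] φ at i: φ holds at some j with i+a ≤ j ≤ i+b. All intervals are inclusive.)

Check F[1,1] (send ∧ done) at each j in [7,8]:
  j=7: holds (witness at 8)
  j=8: holds (witness at 9)
Found at j=7 → formula holds.

Holds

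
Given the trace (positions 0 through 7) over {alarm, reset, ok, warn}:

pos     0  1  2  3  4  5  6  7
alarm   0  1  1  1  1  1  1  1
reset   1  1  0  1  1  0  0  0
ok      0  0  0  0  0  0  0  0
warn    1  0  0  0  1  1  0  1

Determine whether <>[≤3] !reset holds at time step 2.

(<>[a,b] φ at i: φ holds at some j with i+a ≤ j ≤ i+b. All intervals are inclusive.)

Check !reset at each j in [2,5]:
  j=2: true
  j=3: false
  j=4: false
  j=5: true
Found at j=2 → formula holds.

Yes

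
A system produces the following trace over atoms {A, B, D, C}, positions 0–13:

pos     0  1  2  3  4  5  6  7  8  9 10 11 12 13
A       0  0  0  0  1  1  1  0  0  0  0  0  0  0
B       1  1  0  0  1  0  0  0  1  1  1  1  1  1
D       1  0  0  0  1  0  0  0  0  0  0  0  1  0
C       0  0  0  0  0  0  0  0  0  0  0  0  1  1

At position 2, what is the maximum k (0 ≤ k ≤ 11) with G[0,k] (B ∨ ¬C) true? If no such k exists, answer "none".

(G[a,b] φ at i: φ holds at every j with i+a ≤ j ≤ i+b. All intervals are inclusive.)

11

(B ∨ ¬C) must hold from j=2 onward; find where it first fails.
  j=2: holds
  j=3: holds
  j=4: holds
  j=5: holds
  j=6: holds
  j=7: holds
  j=8: holds
  j=9: holds
  j=10: holds
  j=11: holds
  j=12: holds
  j=13: holds
Holds through j=13; largest k = 11.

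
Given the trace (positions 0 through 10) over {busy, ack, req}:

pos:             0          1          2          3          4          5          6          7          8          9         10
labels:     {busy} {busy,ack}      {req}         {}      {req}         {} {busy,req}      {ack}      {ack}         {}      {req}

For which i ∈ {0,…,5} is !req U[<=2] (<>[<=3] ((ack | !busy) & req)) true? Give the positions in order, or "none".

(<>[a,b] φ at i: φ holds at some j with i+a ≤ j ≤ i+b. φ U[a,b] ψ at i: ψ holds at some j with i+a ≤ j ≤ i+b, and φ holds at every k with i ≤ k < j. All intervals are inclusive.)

Evaluate at each i in [0,5]:
  i=0: ✓ (rhs at j=0)
  i=1: ✓ (rhs at j=1)
  i=2: ✓ (rhs at j=2)
  i=3: ✓ (rhs at j=3)
  i=4: ✓ (rhs at j=4)
  i=5: ✗ (lhs fails at k=6 before rhs at j=7)

0, 1, 2, 3, 4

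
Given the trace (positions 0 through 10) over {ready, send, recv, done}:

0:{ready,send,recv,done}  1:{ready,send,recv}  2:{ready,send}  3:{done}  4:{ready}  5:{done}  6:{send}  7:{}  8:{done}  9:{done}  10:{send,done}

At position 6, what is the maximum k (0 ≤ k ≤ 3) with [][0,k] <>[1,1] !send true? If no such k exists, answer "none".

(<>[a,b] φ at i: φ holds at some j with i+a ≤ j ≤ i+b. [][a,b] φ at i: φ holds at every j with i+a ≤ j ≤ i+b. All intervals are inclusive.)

<>[1,1] !send must hold from j=6 onward; find where it first fails.
  j=6: holds
  j=7: holds
  j=8: holds
  j=9: fails
Holds on [6,8], so largest k = 2.

2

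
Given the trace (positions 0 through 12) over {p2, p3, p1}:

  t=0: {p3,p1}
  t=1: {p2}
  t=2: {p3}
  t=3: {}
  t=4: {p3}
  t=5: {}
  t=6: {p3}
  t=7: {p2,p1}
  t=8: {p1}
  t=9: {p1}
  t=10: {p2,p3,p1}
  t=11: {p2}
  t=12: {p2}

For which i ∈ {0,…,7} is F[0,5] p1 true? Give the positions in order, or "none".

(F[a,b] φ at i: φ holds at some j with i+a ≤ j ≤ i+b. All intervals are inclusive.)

0, 2, 3, 4, 5, 6, 7

Evaluate at each i in [0,7]:
  i=0: ✓ (witness j=0)
  i=1: ✗ (none in [1,6])
  i=2: ✓ (witness j=7)
  i=3: ✓ (witness j=7)
  i=4: ✓ (witness j=7)
  i=5: ✓ (witness j=7)
  i=6: ✓ (witness j=7)
  i=7: ✓ (witness j=7)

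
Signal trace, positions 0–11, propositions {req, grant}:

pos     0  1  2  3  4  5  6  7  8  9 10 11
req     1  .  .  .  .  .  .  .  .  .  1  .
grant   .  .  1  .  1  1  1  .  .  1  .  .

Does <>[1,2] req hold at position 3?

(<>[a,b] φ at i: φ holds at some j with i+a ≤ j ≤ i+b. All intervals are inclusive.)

Check req at each j in [4,5]:
  j=4: false
  j=5: false
No position in the window satisfies it → formula fails.

No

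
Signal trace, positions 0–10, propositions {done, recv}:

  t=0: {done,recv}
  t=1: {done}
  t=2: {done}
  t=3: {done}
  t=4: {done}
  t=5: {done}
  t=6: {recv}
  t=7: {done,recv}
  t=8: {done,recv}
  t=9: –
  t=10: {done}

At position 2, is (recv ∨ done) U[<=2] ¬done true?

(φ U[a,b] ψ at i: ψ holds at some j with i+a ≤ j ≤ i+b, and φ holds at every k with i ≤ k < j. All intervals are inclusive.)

Need some j in [2,4] with ¬done, and (recv ∨ done) at every k in [2,j-1].
  j=2: ¬done false.
  j=3: ¬done false.
  j=4: ¬done false.
No j in the window works → until fails.

No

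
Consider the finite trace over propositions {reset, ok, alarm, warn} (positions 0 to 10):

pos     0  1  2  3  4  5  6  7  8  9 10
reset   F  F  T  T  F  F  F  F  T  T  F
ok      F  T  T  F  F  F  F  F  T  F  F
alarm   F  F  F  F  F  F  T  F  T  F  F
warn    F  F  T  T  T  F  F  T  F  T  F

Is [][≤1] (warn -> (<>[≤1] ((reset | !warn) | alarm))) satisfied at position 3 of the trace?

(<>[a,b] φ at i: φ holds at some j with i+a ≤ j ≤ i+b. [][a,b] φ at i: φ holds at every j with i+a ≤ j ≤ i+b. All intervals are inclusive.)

Holds

Check (warn -> (<>[≤1] ((reset | !warn) | alarm))) at every j in [3,4]:
  j=3: antecedent true; consequent holds (witness at 3) → ✓
  j=4: antecedent true; consequent holds (witness at 5) → ✓
All positions satisfy it → formula holds.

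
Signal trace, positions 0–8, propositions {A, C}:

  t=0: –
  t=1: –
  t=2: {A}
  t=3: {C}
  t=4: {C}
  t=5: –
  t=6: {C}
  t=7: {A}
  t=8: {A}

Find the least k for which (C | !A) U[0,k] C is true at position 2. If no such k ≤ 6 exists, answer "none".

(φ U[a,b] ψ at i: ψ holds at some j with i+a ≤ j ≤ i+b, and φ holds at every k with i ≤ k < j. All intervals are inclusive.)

Need earliest j ≥ 2 with C, and (C | !A) at every k in [2,j-1].
  j=2: rhs fails.
  j=3: rhs holds but lhs fails at k=2.
  j=4: rhs holds but lhs fails at k=2.
  j=5: rhs fails.
  j=6: rhs holds but lhs fails at k=2.
  j=7: rhs fails.
  j=8: rhs fails.
No witness within the range → none.

none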